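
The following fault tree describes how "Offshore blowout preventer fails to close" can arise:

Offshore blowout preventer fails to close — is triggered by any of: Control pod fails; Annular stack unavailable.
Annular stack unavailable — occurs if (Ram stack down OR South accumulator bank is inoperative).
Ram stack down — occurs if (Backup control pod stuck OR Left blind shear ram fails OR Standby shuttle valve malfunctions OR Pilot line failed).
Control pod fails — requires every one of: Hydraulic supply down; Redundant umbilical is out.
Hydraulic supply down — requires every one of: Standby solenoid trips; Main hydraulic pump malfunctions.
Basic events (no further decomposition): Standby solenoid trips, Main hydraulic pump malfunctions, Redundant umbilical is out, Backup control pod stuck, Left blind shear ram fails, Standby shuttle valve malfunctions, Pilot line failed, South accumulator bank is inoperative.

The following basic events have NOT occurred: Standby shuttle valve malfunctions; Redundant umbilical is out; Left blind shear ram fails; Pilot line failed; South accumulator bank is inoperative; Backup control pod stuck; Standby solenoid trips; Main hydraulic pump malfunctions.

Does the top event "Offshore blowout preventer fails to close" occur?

Hydraulic supply down [AND]: Standby solenoid trips=not, Main hydraulic pump malfunctions=not → not all inputs occur → does not occur.
Control pod fails [AND]: Hydraulic supply down=not, Redundant umbilical is out=not → not all inputs occur → does not occur.
Ram stack down [OR]: Backup control pod stuck=not, Left blind shear ram fails=not, Standby shuttle valve malfunctions=not, Pilot line failed=not → no input occurs → does not occur.
Annular stack unavailable [OR]: Ram stack down=not, South accumulator bank is inoperative=not → no input occurs → does not occur.
Offshore blowout preventer fails to close [OR]: Control pod fails=not, Annular stack unavailable=not → no input occurs → does not occur.

No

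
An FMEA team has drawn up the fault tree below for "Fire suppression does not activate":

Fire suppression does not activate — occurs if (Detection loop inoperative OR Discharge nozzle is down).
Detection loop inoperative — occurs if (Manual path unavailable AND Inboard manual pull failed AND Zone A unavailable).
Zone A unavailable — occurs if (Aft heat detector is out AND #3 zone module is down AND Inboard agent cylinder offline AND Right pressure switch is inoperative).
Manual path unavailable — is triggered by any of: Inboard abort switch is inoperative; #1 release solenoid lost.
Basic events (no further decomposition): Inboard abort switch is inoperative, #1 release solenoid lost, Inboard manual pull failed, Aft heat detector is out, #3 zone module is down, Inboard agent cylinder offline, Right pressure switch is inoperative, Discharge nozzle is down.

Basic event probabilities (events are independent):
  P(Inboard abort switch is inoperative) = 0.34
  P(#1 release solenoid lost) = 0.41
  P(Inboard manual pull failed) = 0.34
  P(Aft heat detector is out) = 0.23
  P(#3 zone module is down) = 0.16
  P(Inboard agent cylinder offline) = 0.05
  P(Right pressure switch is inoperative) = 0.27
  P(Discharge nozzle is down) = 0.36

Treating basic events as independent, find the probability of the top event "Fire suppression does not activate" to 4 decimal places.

P(Manual path unavailable) [OR] = 1 − (1−0.34) × (1−0.41) = 0.610600
P(Zone A unavailable) [AND] = 0.23 × 0.16 × 0.05 × 0.27 = 0.000497
P(Detection loop inoperative) [AND] = 0.610600 × 0.34 × 0.000497 = 0.000103
P(Fire suppression does not activate) [OR] = 1 − (1−0.000103) × (1−0.36) = 0.360066
Rounded to 4 decimal places: P(Fire suppression does not activate) ≈ 0.3601.

0.3601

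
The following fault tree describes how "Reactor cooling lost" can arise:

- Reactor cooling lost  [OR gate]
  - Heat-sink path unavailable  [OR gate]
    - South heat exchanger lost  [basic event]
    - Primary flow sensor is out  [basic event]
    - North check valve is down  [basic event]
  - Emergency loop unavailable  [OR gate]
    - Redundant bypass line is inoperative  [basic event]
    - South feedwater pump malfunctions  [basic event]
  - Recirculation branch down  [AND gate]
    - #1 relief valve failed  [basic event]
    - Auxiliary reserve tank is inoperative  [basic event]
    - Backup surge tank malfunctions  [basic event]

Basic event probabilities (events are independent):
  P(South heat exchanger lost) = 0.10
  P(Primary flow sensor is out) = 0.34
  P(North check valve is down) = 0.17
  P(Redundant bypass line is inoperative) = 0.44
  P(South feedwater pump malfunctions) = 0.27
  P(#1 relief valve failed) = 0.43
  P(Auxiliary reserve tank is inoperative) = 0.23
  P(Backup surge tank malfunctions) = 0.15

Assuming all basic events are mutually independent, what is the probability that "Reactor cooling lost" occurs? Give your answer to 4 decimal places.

0.8014

P(Heat-sink path unavailable) [OR] = 1 − (1−0.10) × (1−0.34) × (1−0.17) = 0.506980
P(Emergency loop unavailable) [OR] = 1 − (1−0.44) × (1−0.27) = 0.591200
P(Recirculation branch down) [AND] = 0.43 × 0.23 × 0.15 = 0.014835
P(Reactor cooling lost) [OR] = 1 − (1−0.506980) × (1−0.591200) × (1−0.014835) = 0.801443
Rounded to 4 decimal places: P(Reactor cooling lost) ≈ 0.8014.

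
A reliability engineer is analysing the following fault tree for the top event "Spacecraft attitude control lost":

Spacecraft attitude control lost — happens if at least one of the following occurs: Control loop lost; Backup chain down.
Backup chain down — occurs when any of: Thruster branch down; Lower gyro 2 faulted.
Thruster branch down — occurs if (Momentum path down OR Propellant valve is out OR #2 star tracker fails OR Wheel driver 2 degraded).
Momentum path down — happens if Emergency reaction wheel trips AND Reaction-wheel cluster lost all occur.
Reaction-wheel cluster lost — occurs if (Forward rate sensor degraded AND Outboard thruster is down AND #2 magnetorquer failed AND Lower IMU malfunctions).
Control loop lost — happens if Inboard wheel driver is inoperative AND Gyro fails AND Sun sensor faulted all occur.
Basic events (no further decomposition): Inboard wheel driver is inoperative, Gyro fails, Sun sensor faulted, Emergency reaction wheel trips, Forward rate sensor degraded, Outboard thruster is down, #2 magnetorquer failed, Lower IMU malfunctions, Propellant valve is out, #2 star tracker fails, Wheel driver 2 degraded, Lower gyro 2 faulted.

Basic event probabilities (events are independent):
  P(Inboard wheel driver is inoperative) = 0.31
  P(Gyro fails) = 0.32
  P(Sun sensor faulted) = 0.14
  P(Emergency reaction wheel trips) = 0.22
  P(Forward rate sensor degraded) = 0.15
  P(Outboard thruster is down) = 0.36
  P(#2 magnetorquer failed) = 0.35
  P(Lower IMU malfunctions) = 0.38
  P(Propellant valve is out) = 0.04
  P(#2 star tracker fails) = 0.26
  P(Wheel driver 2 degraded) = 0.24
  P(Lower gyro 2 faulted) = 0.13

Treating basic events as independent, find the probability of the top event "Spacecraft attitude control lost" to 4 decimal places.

0.5375

P(Control loop lost) [AND] = 0.31 × 0.32 × 0.14 = 0.013888
P(Reaction-wheel cluster lost) [AND] = 0.15 × 0.36 × 0.35 × 0.38 = 0.007182
P(Momentum path down) [AND] = 0.22 × 0.007182 = 0.001580
P(Thruster branch down) [OR] = 1 − (1−0.001580) × (1−0.04) × (1−0.26) × (1−0.24) = 0.460949
P(Backup chain down) [OR] = 1 − (1−0.460949) × (1−0.13) = 0.531026
P(Spacecraft attitude control lost) [OR] = 1 − (1−0.013888) × (1−0.531026) = 0.537539
Rounded to 4 decimal places: P(Spacecraft attitude control lost) ≈ 0.5375.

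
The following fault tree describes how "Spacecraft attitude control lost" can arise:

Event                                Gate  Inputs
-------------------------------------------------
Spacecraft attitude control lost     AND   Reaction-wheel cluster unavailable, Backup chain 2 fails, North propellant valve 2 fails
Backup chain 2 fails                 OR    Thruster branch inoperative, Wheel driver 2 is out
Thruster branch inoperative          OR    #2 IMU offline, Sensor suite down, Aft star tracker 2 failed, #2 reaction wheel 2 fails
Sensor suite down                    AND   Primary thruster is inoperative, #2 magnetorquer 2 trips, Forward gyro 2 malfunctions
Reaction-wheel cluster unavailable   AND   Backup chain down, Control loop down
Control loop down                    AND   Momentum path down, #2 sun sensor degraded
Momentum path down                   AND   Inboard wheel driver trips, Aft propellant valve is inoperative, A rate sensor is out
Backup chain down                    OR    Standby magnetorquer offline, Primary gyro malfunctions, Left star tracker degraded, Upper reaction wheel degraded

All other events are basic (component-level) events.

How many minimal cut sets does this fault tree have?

Backup chain down [OR]: union of children's cut sets → 4 cut set(s).
Momentum path down [AND]: one cut set from each child combined → 1 × 1 × 1 = 1 cut set(s).
Control loop down [AND]: one cut set from each child combined → 1 × 1 = 1 cut set(s).
Reaction-wheel cluster unavailable [AND]: one cut set from each child combined → 4 × 1 = 4 cut set(s).
Sensor suite down [AND]: one cut set from each child combined → 1 × 1 × 1 = 1 cut set(s).
Thruster branch inoperative [OR]: union of children's cut sets → 4 cut set(s).
Backup chain 2 fails [OR]: union of children's cut sets → 5 cut set(s).
Spacecraft attitude control lost [AND]: one cut set from each child combined → 4 × 5 × 1 = 20 cut set(s).

20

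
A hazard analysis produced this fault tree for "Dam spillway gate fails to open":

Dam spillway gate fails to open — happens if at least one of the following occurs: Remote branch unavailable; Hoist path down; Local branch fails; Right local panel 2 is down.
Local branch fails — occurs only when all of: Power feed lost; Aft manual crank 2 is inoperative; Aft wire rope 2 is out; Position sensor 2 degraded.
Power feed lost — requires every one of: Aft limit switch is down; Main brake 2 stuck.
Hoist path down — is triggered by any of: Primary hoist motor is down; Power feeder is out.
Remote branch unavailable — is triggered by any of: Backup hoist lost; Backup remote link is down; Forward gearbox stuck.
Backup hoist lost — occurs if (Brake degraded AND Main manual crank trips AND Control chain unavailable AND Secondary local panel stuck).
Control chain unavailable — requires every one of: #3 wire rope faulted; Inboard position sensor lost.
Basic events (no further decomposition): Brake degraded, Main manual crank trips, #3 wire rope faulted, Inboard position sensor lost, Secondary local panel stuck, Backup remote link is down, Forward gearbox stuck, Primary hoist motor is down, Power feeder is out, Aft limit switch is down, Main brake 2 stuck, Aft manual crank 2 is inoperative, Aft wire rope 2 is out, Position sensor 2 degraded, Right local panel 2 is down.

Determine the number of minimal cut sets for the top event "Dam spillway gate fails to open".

Control chain unavailable [AND]: one cut set from each child combined → 1 × 1 = 1 cut set(s).
Backup hoist lost [AND]: one cut set from each child combined → 1 × 1 × 1 × 1 = 1 cut set(s).
Remote branch unavailable [OR]: union of children's cut sets → 3 cut set(s).
Hoist path down [OR]: union of children's cut sets → 2 cut set(s).
Power feed lost [AND]: one cut set from each child combined → 1 × 1 = 1 cut set(s).
Local branch fails [AND]: one cut set from each child combined → 1 × 1 × 1 × 1 = 1 cut set(s).
Dam spillway gate fails to open [OR]: union of children's cut sets → 7 cut set(s).
Minimal cut sets: {#3 wire rope faulted, Brake degraded, Inboard position sensor lost, Main manual crank trips, Secondary local panel stuck}; {Backup remote link is down}; {Forward gearbox stuck}; {Primary hoist motor is down}; {Power feeder is out}; {Aft limit switch is down, Aft manual crank 2 is inoperative, Aft wire rope 2 is out, Main brake 2 stuck, Position sensor 2 degraded}; {Right local panel 2 is down}.

7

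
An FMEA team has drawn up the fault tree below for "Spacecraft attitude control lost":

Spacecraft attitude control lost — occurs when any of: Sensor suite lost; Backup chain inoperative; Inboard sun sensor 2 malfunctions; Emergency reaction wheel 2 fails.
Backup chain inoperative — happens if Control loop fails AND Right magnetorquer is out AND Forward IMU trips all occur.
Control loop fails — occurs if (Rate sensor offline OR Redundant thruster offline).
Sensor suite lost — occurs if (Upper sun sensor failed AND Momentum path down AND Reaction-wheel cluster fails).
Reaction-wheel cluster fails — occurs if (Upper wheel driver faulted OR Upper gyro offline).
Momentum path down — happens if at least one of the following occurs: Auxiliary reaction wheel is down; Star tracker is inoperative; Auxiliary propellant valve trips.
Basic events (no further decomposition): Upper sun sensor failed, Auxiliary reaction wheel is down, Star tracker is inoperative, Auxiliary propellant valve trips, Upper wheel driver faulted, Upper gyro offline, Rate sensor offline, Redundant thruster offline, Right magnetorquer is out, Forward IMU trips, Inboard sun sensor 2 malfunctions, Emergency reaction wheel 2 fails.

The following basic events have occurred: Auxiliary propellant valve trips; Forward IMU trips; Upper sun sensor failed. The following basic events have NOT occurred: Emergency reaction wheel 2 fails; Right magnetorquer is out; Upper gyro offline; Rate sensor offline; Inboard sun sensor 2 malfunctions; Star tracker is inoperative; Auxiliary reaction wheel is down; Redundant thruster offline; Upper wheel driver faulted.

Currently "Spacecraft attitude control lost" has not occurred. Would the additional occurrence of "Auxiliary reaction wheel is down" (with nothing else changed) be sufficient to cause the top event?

Counterfactual: set "Auxiliary reaction wheel is down" to occurred.
Momentum path down [OR]: Auxiliary reaction wheel is down=occurs, Star tracker is inoperative=not, Auxiliary propellant valve trips=occurs → at least one input occurs → occurs.
Reaction-wheel cluster fails [OR]: Upper wheel driver faulted=not, Upper gyro offline=not → no input occurs → does not occur.
Sensor suite lost [AND]: Upper sun sensor failed=occurs, Momentum path down=occurs, Reaction-wheel cluster fails=not → not all inputs occur → does not occur.
Control loop fails [OR]: Rate sensor offline=not, Redundant thruster offline=not → no input occurs → does not occur.
Backup chain inoperative [AND]: Control loop fails=not, Right magnetorquer is out=not, Forward IMU trips=occurs → not all inputs occur → does not occur.
Spacecraft attitude control lost [OR]: Sensor suite lost=not, Backup chain inoperative=not, Inboard sun sensor 2 malfunctions=not, Emergency reaction wheel 2 fails=not → no input occurs → does not occur.

No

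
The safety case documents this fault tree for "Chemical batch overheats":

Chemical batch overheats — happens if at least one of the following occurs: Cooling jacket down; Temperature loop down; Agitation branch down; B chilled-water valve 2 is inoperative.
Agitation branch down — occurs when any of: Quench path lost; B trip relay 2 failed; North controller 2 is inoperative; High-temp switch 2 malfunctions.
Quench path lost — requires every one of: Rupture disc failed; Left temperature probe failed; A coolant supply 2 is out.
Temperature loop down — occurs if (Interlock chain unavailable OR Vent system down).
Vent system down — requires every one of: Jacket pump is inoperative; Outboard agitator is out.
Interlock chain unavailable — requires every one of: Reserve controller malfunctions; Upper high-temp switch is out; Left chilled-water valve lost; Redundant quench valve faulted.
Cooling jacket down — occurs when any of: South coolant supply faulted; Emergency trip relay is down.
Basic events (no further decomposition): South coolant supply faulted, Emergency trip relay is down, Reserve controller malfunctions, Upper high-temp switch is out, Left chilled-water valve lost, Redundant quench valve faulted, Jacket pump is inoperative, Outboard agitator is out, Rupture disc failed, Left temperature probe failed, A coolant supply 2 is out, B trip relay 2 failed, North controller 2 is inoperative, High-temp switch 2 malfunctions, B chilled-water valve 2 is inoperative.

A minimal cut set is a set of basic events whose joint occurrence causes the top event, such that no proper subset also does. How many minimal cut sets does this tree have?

9

Cooling jacket down [OR]: union of children's cut sets → 2 cut set(s).
Interlock chain unavailable [AND]: one cut set from each child combined → 1 × 1 × 1 × 1 = 1 cut set(s).
Vent system down [AND]: one cut set from each child combined → 1 × 1 = 1 cut set(s).
Temperature loop down [OR]: union of children's cut sets → 2 cut set(s).
Quench path lost [AND]: one cut set from each child combined → 1 × 1 × 1 = 1 cut set(s).
Agitation branch down [OR]: union of children's cut sets → 4 cut set(s).
Chemical batch overheats [OR]: union of children's cut sets → 9 cut set(s).
Minimal cut sets: {South coolant supply faulted}; {Emergency trip relay is down}; {Left chilled-water valve lost, Redundant quench valve faulted, Reserve controller malfunctions, Upper high-temp switch is out}; {Jacket pump is inoperative, Outboard agitator is out}; {A coolant supply 2 is out, Left temperature probe failed, Rupture disc failed}; {B trip relay 2 failed}; {North controller 2 is inoperative}; {High-temp switch 2 malfunctions}; {B chilled-water valve 2 is inoperative}.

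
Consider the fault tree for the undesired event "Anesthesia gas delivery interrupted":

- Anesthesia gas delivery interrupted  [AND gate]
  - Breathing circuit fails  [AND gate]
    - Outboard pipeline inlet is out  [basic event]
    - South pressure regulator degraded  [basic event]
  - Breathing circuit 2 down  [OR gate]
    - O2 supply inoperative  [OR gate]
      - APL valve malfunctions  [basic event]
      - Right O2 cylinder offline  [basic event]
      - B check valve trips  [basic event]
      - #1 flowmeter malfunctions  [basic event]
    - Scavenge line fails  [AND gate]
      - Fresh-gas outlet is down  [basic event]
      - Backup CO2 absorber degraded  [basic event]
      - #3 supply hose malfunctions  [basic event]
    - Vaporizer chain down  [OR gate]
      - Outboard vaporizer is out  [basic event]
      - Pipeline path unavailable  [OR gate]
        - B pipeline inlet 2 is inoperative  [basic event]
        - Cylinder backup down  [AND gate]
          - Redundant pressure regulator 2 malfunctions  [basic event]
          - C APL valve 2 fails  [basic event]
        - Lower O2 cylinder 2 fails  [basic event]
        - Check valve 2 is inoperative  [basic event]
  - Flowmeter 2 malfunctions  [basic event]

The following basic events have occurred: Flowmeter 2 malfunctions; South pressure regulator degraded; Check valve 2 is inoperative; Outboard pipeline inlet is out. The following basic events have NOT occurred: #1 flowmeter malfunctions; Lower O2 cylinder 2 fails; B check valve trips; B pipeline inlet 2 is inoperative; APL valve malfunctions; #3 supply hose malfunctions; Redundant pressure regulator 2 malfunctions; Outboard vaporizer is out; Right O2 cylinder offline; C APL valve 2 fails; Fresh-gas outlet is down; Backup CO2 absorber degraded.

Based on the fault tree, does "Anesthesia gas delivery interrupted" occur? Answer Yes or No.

Breathing circuit fails [AND]: Outboard pipeline inlet is out=occurs, South pressure regulator degraded=occurs → all inputs occur → occurs.
O2 supply inoperative [OR]: APL valve malfunctions=not, Right O2 cylinder offline=not, B check valve trips=not, #1 flowmeter malfunctions=not → no input occurs → does not occur.
Scavenge line fails [AND]: Fresh-gas outlet is down=not, Backup CO2 absorber degraded=not, #3 supply hose malfunctions=not → not all inputs occur → does not occur.
Cylinder backup down [AND]: Redundant pressure regulator 2 malfunctions=not, C APL valve 2 fails=not → not all inputs occur → does not occur.
Pipeline path unavailable [OR]: B pipeline inlet 2 is inoperative=not, Cylinder backup down=not, Lower O2 cylinder 2 fails=not, Check valve 2 is inoperative=occurs → at least one input occurs → occurs.
Vaporizer chain down [OR]: Outboard vaporizer is out=not, Pipeline path unavailable=occurs → at least one input occurs → occurs.
Breathing circuit 2 down [OR]: O2 supply inoperative=not, Scavenge line fails=not, Vaporizer chain down=occurs → at least one input occurs → occurs.
Anesthesia gas delivery interrupted [AND]: Breathing circuit fails=occurs, Breathing circuit 2 down=occurs, Flowmeter 2 malfunctions=occurs → all inputs occur → occurs.

Yes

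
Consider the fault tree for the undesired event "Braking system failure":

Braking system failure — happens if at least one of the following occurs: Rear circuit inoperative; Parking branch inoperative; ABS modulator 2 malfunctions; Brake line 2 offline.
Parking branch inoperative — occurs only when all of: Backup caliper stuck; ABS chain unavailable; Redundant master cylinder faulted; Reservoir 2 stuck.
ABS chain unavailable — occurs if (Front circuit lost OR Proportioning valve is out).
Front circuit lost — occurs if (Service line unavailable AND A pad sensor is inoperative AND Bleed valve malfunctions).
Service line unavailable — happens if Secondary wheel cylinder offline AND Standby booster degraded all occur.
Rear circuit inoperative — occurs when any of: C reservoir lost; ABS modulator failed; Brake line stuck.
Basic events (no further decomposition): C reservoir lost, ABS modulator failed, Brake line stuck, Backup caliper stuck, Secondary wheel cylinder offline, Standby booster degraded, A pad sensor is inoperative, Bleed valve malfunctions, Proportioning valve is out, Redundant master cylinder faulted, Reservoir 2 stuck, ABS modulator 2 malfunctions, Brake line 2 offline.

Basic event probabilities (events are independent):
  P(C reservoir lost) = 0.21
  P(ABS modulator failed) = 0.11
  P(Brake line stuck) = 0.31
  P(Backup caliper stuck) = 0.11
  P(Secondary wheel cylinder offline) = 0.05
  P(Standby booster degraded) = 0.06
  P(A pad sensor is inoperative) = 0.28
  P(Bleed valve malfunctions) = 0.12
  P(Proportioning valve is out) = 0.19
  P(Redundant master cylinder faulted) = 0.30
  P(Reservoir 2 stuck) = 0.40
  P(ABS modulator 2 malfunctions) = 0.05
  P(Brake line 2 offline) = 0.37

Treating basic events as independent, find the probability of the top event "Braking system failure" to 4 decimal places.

P(Rear circuit inoperative) [OR] = 1 − (1−0.21) × (1−0.11) × (1−0.31) = 0.514861
P(Service line unavailable) [AND] = 0.05 × 0.06 = 0.003000
P(Front circuit lost) [AND] = 0.003000 × 0.28 × 0.12 = 0.000101
P(ABS chain unavailable) [OR] = 1 − (1−0.000101) × (1−0.19) = 0.190082
P(Parking branch inoperative) [AND] = 0.11 × 0.190082 × 0.30 × 0.40 = 0.002509
P(Braking system failure) [OR] = 1 − (1−0.514861) × (1−0.002509) × (1−0.05) × (1−0.37) = 0.710373
Rounded to 4 decimal places: P(Braking system failure) ≈ 0.7104.

0.7104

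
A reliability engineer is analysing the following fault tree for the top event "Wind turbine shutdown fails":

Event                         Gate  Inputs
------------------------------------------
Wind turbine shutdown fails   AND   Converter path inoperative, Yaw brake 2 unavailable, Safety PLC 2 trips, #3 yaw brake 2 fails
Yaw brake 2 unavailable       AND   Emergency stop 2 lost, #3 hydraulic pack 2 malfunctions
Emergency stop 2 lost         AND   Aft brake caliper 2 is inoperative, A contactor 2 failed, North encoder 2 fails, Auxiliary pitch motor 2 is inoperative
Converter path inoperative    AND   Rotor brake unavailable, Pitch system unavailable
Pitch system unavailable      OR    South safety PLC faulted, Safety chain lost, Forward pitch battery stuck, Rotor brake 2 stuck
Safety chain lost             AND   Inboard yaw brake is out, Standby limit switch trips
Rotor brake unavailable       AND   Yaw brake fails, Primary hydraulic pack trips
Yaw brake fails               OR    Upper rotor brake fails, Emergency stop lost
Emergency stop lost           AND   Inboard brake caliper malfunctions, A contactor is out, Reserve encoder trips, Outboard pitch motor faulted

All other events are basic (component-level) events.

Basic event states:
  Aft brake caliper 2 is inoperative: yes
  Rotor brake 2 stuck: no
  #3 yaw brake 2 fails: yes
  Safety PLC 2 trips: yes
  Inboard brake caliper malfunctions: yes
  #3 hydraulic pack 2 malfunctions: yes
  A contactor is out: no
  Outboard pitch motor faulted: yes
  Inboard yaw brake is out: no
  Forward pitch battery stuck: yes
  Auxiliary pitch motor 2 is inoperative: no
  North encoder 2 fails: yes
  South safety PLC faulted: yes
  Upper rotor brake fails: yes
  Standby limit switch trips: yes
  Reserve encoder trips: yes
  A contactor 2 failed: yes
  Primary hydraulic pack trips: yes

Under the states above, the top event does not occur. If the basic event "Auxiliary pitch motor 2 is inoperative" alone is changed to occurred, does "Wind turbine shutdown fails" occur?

Counterfactual: set "Auxiliary pitch motor 2 is inoperative" to occurred.
Emergency stop lost [AND]: Inboard brake caliper malfunctions=occurs, A contactor is out=not, Reserve encoder trips=occurs, Outboard pitch motor faulted=occurs → not all inputs occur → does not occur.
Yaw brake fails [OR]: Upper rotor brake fails=occurs, Emergency stop lost=not → at least one input occurs → occurs.
Rotor brake unavailable [AND]: Yaw brake fails=occurs, Primary hydraulic pack trips=occurs → all inputs occur → occurs.
Safety chain lost [AND]: Inboard yaw brake is out=not, Standby limit switch trips=occurs → not all inputs occur → does not occur.
Pitch system unavailable [OR]: South safety PLC faulted=occurs, Safety chain lost=not, Forward pitch battery stuck=occurs, Rotor brake 2 stuck=not → at least one input occurs → occurs.
Converter path inoperative [AND]: Rotor brake unavailable=occurs, Pitch system unavailable=occurs → all inputs occur → occurs.
Emergency stop 2 lost [AND]: Aft brake caliper 2 is inoperative=occurs, A contactor 2 failed=occurs, North encoder 2 fails=occurs, Auxiliary pitch motor 2 is inoperative=occurs → all inputs occur → occurs.
Yaw brake 2 unavailable [AND]: Emergency stop 2 lost=occurs, #3 hydraulic pack 2 malfunctions=occurs → all inputs occur → occurs.
Wind turbine shutdown fails [AND]: Converter path inoperative=occurs, Yaw brake 2 unavailable=occurs, Safety PLC 2 trips=occurs, #3 yaw brake 2 fails=occurs → all inputs occur → occurs.

Yes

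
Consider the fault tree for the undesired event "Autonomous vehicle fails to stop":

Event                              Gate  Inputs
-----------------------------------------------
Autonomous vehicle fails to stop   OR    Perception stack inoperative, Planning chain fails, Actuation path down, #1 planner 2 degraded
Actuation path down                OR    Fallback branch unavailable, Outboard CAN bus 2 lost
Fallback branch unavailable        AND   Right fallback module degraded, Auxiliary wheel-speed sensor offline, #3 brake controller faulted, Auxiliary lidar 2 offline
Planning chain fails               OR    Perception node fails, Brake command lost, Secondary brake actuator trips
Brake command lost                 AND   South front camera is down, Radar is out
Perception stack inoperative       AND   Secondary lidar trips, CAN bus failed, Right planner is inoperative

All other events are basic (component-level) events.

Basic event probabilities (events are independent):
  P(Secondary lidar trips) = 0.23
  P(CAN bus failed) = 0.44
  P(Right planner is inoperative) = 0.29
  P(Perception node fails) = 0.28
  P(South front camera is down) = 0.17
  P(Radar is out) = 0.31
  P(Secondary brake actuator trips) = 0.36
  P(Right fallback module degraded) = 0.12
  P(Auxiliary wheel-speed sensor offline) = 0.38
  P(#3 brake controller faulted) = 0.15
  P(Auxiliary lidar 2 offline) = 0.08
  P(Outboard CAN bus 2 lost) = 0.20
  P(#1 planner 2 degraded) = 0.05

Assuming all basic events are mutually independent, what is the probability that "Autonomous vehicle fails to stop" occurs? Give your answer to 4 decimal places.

0.6782

P(Perception stack inoperative) [AND] = 0.23 × 0.44 × 0.29 = 0.029348
P(Brake command lost) [AND] = 0.17 × 0.31 = 0.052700
P(Planning chain fails) [OR] = 1 − (1−0.28) × (1−0.052700) × (1−0.36) = 0.563484
P(Fallback branch unavailable) [AND] = 0.12 × 0.38 × 0.15 × 0.08 = 0.000547
P(Actuation path down) [OR] = 1 − (1−0.000547) × (1−0.20) = 0.200438
P(Autonomous vehicle fails to stop) [OR] = 1 − (1−0.029348) × (1−0.563484) × (1−0.200438) × (1−0.05) = 0.678160
Rounded to 4 decimal places: P(Autonomous vehicle fails to stop) ≈ 0.6782.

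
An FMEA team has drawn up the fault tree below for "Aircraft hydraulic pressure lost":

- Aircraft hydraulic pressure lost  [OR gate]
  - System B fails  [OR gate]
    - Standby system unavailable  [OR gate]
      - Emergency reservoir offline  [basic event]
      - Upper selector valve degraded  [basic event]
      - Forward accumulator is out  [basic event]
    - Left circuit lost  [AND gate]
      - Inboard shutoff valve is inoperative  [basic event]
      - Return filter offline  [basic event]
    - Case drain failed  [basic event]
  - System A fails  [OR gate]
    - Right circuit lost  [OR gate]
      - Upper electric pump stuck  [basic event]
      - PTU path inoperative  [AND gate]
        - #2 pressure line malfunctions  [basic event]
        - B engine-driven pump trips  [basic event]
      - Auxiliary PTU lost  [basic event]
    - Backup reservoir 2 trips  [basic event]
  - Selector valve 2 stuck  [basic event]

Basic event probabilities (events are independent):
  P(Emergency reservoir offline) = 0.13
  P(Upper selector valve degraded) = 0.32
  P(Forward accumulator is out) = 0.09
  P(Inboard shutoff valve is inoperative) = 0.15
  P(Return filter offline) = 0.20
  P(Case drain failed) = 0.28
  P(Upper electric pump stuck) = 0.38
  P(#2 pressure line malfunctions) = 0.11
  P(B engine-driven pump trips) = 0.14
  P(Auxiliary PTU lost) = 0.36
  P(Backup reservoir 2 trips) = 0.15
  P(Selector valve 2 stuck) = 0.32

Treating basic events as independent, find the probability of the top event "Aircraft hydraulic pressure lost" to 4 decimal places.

0.9151

P(Standby system unavailable) [OR] = 1 − (1−0.13) × (1−0.32) × (1−0.09) = 0.461644
P(Left circuit lost) [AND] = 0.15 × 0.20 = 0.030000
P(System B fails) [OR] = 1 − (1−0.461644) × (1−0.030000) × (1−0.28) = 0.624012
P(PTU path inoperative) [AND] = 0.11 × 0.14 = 0.015400
P(Right circuit lost) [OR] = 1 − (1−0.38) × (1−0.015400) × (1−0.36) = 0.609311
P(System A fails) [OR] = 1 − (1−0.609311) × (1−0.15) = 0.667914
P(Aircraft hydraulic pressure lost) [OR] = 1 − (1−0.624012) × (1−0.667914) × (1−0.32) = 0.915095
Rounded to 4 decimal places: P(Aircraft hydraulic pressure lost) ≈ 0.9151.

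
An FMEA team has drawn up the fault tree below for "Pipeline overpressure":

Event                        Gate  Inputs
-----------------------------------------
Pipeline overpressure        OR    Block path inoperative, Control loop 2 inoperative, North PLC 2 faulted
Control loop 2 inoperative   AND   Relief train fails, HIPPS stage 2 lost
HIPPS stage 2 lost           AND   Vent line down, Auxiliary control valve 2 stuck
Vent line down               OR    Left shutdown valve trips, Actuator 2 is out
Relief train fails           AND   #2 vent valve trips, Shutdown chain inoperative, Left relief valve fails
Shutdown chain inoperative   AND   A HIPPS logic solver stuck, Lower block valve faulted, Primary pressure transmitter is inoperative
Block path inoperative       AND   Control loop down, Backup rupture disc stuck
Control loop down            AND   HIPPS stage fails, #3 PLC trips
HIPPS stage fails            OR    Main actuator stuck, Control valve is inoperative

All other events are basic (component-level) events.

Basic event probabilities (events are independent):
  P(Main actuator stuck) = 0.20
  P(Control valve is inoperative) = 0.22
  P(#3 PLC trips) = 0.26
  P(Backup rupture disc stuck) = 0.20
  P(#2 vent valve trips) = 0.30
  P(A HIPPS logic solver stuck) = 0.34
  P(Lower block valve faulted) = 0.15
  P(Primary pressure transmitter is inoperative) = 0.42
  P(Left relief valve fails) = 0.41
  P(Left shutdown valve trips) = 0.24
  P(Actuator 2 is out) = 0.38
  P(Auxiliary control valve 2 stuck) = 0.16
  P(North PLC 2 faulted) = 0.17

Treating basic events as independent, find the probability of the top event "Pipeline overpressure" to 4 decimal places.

0.1864

P(HIPPS stage fails) [OR] = 1 − (1−0.20) × (1−0.22) = 0.376000
P(Control loop down) [AND] = 0.376000 × 0.26 = 0.097760
P(Block path inoperative) [AND] = 0.097760 × 0.20 = 0.019552
P(Shutdown chain inoperative) [AND] = 0.34 × 0.15 × 0.42 = 0.021420
P(Relief train fails) [AND] = 0.30 × 0.021420 × 0.41 = 0.002635
P(Vent line down) [OR] = 1 − (1−0.24) × (1−0.38) = 0.528800
P(HIPPS stage 2 lost) [AND] = 0.528800 × 0.16 = 0.084608
P(Control loop 2 inoperative) [AND] = 0.002635 × 0.084608 = 0.000223
P(Pipeline overpressure) [OR] = 1 − (1−0.019552) × (1−0.000223) × (1−0.17) = 0.186410
Rounded to 4 decimal places: P(Pipeline overpressure) ≈ 0.1864.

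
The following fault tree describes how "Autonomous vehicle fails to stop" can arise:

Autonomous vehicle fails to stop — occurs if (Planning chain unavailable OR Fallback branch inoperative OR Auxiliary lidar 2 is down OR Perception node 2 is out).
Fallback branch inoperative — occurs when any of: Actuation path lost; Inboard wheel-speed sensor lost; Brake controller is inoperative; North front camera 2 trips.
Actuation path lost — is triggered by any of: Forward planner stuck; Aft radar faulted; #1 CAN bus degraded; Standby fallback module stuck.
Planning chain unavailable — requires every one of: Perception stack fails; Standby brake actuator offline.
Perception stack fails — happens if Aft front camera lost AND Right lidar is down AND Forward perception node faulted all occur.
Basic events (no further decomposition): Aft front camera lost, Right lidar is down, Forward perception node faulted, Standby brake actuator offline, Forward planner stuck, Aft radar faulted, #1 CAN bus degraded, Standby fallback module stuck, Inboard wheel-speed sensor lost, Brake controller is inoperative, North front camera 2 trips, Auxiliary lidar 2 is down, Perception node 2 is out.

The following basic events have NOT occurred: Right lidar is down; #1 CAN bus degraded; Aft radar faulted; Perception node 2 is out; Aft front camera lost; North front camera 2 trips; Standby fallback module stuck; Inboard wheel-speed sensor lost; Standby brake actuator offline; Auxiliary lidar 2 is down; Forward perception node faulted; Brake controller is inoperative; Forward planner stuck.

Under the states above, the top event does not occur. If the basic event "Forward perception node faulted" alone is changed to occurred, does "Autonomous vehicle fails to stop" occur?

Counterfactual: set "Forward perception node faulted" to occurred.
Perception stack fails [AND]: Aft front camera lost=not, Right lidar is down=not, Forward perception node faulted=occurs → not all inputs occur → does not occur.
Planning chain unavailable [AND]: Perception stack fails=not, Standby brake actuator offline=not → not all inputs occur → does not occur.
Actuation path lost [OR]: Forward planner stuck=not, Aft radar faulted=not, #1 CAN bus degraded=not, Standby fallback module stuck=not → no input occurs → does not occur.
Fallback branch inoperative [OR]: Actuation path lost=not, Inboard wheel-speed sensor lost=not, Brake controller is inoperative=not, North front camera 2 trips=not → no input occurs → does not occur.
Autonomous vehicle fails to stop [OR]: Planning chain unavailable=not, Fallback branch inoperative=not, Auxiliary lidar 2 is down=not, Perception node 2 is out=not → no input occurs → does not occur.

No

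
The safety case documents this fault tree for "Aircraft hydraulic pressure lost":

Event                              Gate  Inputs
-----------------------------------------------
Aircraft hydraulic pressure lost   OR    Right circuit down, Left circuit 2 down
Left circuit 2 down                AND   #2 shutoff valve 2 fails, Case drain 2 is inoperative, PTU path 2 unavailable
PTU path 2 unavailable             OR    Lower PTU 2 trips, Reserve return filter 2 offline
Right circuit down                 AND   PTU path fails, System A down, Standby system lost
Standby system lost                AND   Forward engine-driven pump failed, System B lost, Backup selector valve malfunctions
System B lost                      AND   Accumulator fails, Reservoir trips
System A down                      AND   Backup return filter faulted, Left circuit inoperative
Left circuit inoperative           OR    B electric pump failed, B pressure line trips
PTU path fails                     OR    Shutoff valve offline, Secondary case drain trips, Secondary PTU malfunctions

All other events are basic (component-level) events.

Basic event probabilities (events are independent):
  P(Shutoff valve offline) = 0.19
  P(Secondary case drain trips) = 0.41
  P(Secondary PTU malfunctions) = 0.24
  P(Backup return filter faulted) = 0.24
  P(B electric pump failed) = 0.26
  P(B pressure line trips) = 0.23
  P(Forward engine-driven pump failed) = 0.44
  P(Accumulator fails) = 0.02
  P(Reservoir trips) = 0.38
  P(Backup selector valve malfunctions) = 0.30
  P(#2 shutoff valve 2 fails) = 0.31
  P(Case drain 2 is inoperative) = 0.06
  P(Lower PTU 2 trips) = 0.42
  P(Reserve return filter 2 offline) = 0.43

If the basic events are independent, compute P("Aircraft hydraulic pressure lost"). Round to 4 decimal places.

P(PTU path fails) [OR] = 1 − (1−0.19) × (1−0.41) × (1−0.24) = 0.636796
P(Left circuit inoperative) [OR] = 1 − (1−0.26) × (1−0.23) = 0.430200
P(System A down) [AND] = 0.24 × 0.430200 = 0.103248
P(System B lost) [AND] = 0.02 × 0.38 = 0.007600
P(Standby system lost) [AND] = 0.44 × 0.007600 × 0.30 = 0.001003
P(Right circuit down) [AND] = 0.636796 × 0.103248 × 0.001003 = 0.000066
P(PTU path 2 unavailable) [OR] = 1 − (1−0.42) × (1−0.43) = 0.669400
P(Left circuit 2 down) [AND] = 0.31 × 0.06 × 0.669400 = 0.012451
P(Aircraft hydraulic pressure lost) [OR] = 1 − (1−0.000066) × (1−0.012451) = 0.012516
Rounded to 4 decimal places: P(Aircraft hydraulic pressure lost) ≈ 0.0125.

0.0125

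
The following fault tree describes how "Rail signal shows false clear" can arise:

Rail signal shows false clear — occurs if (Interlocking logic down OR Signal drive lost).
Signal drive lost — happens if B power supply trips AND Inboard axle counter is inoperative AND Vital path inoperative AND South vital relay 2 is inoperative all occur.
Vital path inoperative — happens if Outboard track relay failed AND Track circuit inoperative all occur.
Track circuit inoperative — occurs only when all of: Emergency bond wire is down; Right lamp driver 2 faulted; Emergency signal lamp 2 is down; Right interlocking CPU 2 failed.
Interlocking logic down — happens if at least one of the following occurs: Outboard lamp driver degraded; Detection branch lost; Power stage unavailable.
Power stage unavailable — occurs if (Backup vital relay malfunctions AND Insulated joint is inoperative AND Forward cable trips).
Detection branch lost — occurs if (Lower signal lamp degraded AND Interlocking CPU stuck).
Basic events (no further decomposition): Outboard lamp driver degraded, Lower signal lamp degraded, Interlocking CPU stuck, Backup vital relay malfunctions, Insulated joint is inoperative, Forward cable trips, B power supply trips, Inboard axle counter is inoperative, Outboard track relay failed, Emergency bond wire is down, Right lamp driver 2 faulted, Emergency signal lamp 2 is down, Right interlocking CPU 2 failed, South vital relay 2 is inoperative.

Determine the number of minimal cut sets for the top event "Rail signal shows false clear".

4

Detection branch lost [AND]: one cut set from each child combined → 1 × 1 = 1 cut set(s).
Power stage unavailable [AND]: one cut set from each child combined → 1 × 1 × 1 = 1 cut set(s).
Interlocking logic down [OR]: union of children's cut sets → 3 cut set(s).
Track circuit inoperative [AND]: one cut set from each child combined → 1 × 1 × 1 × 1 = 1 cut set(s).
Vital path inoperative [AND]: one cut set from each child combined → 1 × 1 = 1 cut set(s).
Signal drive lost [AND]: one cut set from each child combined → 1 × 1 × 1 × 1 = 1 cut set(s).
Rail signal shows false clear [OR]: union of children's cut sets → 4 cut set(s).
Minimal cut sets: {Outboard lamp driver degraded}; {Interlocking CPU stuck, Lower signal lamp degraded}; {Backup vital relay malfunctions, Forward cable trips, Insulated joint is inoperative}; {B power supply trips, Emergency bond wire is down, Emergency signal lamp 2 is down, Inboard axle counter is inoperative, Outboard track relay failed, Right interlocking CPU 2 failed, Right lamp driver 2 faulted, South vital relay 2 is inoperative}.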